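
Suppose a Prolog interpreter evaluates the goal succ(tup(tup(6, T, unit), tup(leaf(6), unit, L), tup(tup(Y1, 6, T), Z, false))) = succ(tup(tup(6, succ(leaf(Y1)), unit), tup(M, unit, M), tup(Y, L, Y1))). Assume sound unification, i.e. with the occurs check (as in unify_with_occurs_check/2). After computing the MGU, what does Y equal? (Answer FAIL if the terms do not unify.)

Decompose succ/1: tup(tup(6, T, unit), tup(leaf(6), unit, L), tup(tup(Y1, 6, T), Z, false)) = tup(tup(6, succ(leaf(Y1)), unit), tup(M, unit, M), tup(Y, L, Y1)).
Decompose tup/3: tup(6, T, unit) = tup(6, succ(leaf(Y1)), unit),  tup(leaf(6), unit, L) = tup(M, unit, M),  tup(tup(Y1, 6, T), Z, false) = tup(Y, L, Y1).
Decompose tup/3: 6 = 6,  T = succ(leaf(Y1)),  unit = unit.
Delete trivial equation 6 = 6.
Bind T := succ(leaf(Y1)); substituting into the one remaining equation that mentions T gives: tup(tup(Y1, 6, succ(leaf(Y1))), Z, false) = tup(Y, L, Y1).
Delete trivial equation unit = unit.
Decompose tup/3: leaf(6) = M,  unit = unit,  L = M.
Bind M := leaf(6); substituting into the one remaining equation that mentions M gives: L = leaf(6).
Delete trivial equation unit = unit.
Bind L := leaf(6); substituting into the remaining equation gives: tup(tup(Y1, 6, succ(leaf(Y1))), Z, false) = tup(Y, leaf(6), Y1).
Decompose tup/3: tup(Y1, 6, succ(leaf(Y1))) = Y,  Z = leaf(6),  false = Y1.
Bind Y := tup(Y1, 6, succ(leaf(Y1))); no other remaining equation mentions Y.
Bind Z := leaf(6); no other remaining equation mentions Z.
Bind Y1 := false. Substituting into the earlier bindings gives T := succ(leaf(false)), Y := tup(false, 6, succ(leaf(false))).
MGU = { T = succ(leaf(false)), M = leaf(6), L = leaf(6), Y = tup(false, 6, succ(leaf(false))), Z = leaf(6), Y1 = false }, so Y = tup(false, 6, succ(leaf(false))).

tup(false, 6, succ(leaf(false)))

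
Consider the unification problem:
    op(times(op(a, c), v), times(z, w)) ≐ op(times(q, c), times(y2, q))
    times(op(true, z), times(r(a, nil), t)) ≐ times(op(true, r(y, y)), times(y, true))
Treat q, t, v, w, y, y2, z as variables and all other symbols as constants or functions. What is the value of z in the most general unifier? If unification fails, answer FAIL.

r(r(a, nil), r(a, nil))

Decompose op/2: times(op(a, c), v) ≐ times(q, c),  times(z, w) ≐ times(y2, q).
Decompose times/2: op(a, c) ≐ q,  v ≐ c.
Bind q := op(a, c); substituting into the one remaining equation that mentions q gives: times(z, w) ≐ times(y2, op(a, c)).
Bind v := c; no other remaining equation mentions v.
Decompose times/2: z ≐ y2,  w ≐ op(a, c).
Bind z := y2; substituting into the one remaining equation that mentions z gives: times(op(true, y2), times(r(a, nil), t)) ≐ times(op(true, r(y, y)), times(y, true)).
Bind w := op(a, c); no other remaining equation mentions w.
Decompose times/2: op(true, y2) ≐ op(true, r(y, y)),  times(r(a, nil), t) ≐ times(y, true).
Decompose op/2: true ≐ true,  y2 ≐ r(y, y).
Delete trivial equation true ≐ true.
Bind y2 := r(y, y); no other remaining equation mentions y2. Substituting into the earlier binding gives z := r(y, y).
Decompose times/2: r(a, nil) ≐ y,  t ≐ true.
Bind y := r(a, nil); no other remaining equation mentions y. Substituting into the earlier bindings gives z := r(r(a, nil), r(a, nil)), y2 := r(r(a, nil), r(a, nil)).
Bind t := true.
MGU = { q := op(a, c), v := c, z := r(r(a, nil), r(a, nil)), w := op(a, c), y2 := r(r(a, nil), r(a, nil)), y := r(a, nil), t := true }, so z := r(r(a, nil), r(a, nil)).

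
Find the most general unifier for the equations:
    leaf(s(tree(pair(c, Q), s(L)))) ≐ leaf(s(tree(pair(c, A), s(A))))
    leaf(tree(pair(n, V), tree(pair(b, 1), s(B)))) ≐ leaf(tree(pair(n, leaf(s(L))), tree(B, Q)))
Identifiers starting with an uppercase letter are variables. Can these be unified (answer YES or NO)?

Decompose leaf/1: s(tree(pair(c, Q), s(L))) ≐ s(tree(pair(c, A), s(A))).
Decompose s/1: tree(pair(c, Q), s(L)) ≐ tree(pair(c, A), s(A)).
Decompose tree/2: pair(c, Q) ≐ pair(c, A),  s(L) ≐ s(A).
Decompose pair/2: c ≐ c,  Q ≐ A.
Delete trivial equation c ≐ c.
Bind Q := A; substituting into the one remaining equation that mentions Q gives: leaf(tree(pair(n, V), tree(pair(b, 1), s(B)))) ≐ leaf(tree(pair(n, leaf(s(L))), tree(B, A))).
Decompose s/1: L ≐ A.
Bind L := A; substituting into the remaining equation gives: leaf(tree(pair(n, V), tree(pair(b, 1), s(B)))) ≐ leaf(tree(pair(n, leaf(s(A))), tree(B, A))).
Decompose leaf/1: tree(pair(n, V), tree(pair(b, 1), s(B))) ≐ tree(pair(n, leaf(s(A))), tree(B, A)).
Decompose tree/2: pair(n, V) ≐ pair(n, leaf(s(A))),  tree(pair(b, 1), s(B)) ≐ tree(B, A).
Decompose pair/2: n ≐ n,  V ≐ leaf(s(A)).
Delete trivial equation n ≐ n.
Bind V := leaf(s(A)); no other remaining equation mentions V.
Decompose tree/2: pair(b, 1) ≐ B,  s(B) ≐ A.
Bind B := pair(b, 1); substituting into the remaining equation gives: s(pair(b, 1)) ≐ A.
Bind A := s(pair(b, 1)). Substituting into the earlier bindings gives Q := s(pair(b, 1)), L := s(pair(b, 1)), V := leaf(s(s(pair(b, 1)))).
No equations remain and no clash or occurs-check failure arose, so a unifier exists.

YES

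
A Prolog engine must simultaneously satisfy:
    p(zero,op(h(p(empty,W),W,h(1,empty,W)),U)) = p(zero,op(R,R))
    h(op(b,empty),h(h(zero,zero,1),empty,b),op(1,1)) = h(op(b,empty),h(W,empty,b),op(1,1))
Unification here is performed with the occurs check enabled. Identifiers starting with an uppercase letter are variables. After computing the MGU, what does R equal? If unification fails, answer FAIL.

Decompose p/2: zero = zero,  op(h(p(empty,W),W,h(1,empty,W)),U) = op(R,R).
Delete trivial equation zero = zero.
Decompose op/2: h(p(empty,W),W,h(1,empty,W)) = R,  U = R.
Bind R := h(p(empty,W),W,h(1,empty,W)); substituting into the one remaining equation that mentions R gives: U = h(p(empty,W),W,h(1,empty,W)).
Bind U := h(p(empty,W),W,h(1,empty,W)); no other remaining equation mentions U.
Decompose h/3: op(b,empty) = op(b,empty),  h(h(zero,zero,1),empty,b) = h(W,empty,b),  op(1,1) = op(1,1).
Delete trivial equation op(b,empty) = op(b,empty).
Decompose h/3: h(zero,zero,1) = W,  empty = empty,  b = b.
Bind W := h(zero,zero,1); no other remaining equation mentions W. Substituting into the earlier bindings gives R := h(p(empty,h(zero,zero,1)),h(zero,zero,1),h(1,empty,h(zero,zero,1))), U := h(p(empty,h(zero,zero,1)),h(zero,zero,1),h(1,empty,h(zero,zero,1))).
Delete trivial equation empty = empty.
Delete trivial equation b = b.
Delete trivial equation op(1,1) = op(1,1).
MGU = { R = h(p(empty,h(zero,zero,1)),h(zero,zero,1),h(1,empty,h(zero,zero,1))), U = h(p(empty,h(zero,zero,1)),h(zero,zero,1),h(1,empty,h(zero,zero,1))), W = h(zero,zero,1) }, so R = h(p(empty,h(zero,zero,1)),h(zero,zero,1),h(1,empty,h(zero,zero,1))).

h(p(empty,h(zero,zero,1)),h(zero,zero,1),h(1,empty,h(zero,zero,1)))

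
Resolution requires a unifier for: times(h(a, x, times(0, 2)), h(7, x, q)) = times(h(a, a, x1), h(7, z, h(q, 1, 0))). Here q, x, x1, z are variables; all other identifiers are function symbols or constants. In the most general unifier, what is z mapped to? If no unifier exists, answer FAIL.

FAIL

Decompose times/2: h(a, x, times(0, 2)) = h(a, a, x1),  h(7, x, q) = h(7, z, h(q, 1, 0)).
Decompose h/3: a = a,  x = a,  times(0, 2) = x1.
Delete trivial equation a = a.
Bind x := a; substituting into the one remaining equation that mentions x gives: h(7, a, q) = h(7, z, h(q, 1, 0)).
Bind x1 := times(0, 2); no other remaining equation mentions x1.
Decompose h/3: 7 = 7,  a = z,  q = h(q, 1, 0).
Delete trivial equation 7 = 7.
Bind z := a; no other remaining equation mentions z.
Occurs check fails: q occurs in h(q, 1, 0); the equation q = h(q, 1, 0) has no finite solution.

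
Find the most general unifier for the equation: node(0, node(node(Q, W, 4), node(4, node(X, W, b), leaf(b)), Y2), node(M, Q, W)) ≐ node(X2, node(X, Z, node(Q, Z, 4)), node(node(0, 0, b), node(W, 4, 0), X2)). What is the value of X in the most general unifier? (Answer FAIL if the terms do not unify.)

node(node(0, 4, 0), 0, 4)

Decompose node/3: 0 ≐ X2,  node(node(Q, W, 4), node(4, node(X, W, b), leaf(b)), Y2) ≐ node(X, Z, node(Q, Z, 4)),  node(M, Q, W) ≐ node(node(0, 0, b), node(W, 4, 0), X2).
Bind X2 := 0; substituting into the one remaining equation that mentions X2 gives: node(M, Q, W) ≐ node(node(0, 0, b), node(W, 4, 0), 0).
Decompose node/3: node(Q, W, 4) ≐ X,  node(4, node(X, W, b), leaf(b)) ≐ Z,  Y2 ≐ node(Q, Z, 4).
Bind X := node(Q, W, 4); substituting into the one remaining equation that mentions X gives: node(4, node(node(Q, W, 4), W, b), leaf(b)) ≐ Z.
Bind Z := node(4, node(node(Q, W, 4), W, b), leaf(b)); substituting into the one remaining equation that mentions Z gives: Y2 ≐ node(Q, node(4, node(node(Q, W, 4), W, b), leaf(b)), 4).
Bind Y2 := node(Q, node(4, node(node(Q, W, 4), W, b), leaf(b)), 4); no other remaining equation mentions Y2.
Decompose node/3: M ≐ node(0, 0, b),  Q ≐ node(W, 4, 0),  W ≐ 0.
Bind M := node(0, 0, b); no other remaining equation mentions M.
Bind Q := node(W, 4, 0); no other remaining equation mentions Q. Substituting into the earlier bindings gives X := node(node(W, 4, 0), W, 4), Z := node(4, node(node(node(W, 4, 0), W, 4), W, b), leaf(b)), Y2 := node(node(W, 4, 0), node(4, node(node(node(W, 4, 0), W, 4), W, b), leaf(b)), 4).
Bind W := 0. Substituting into the earlier bindings gives X := node(node(0, 4, 0), 0, 4), Z := node(4, node(node(node(0, 4, 0), 0, 4), 0, b), leaf(b)), Y2 := node(node(0, 4, 0), node(4, node(node(node(0, 4, 0), 0, 4), 0, b), leaf(b)), 4), Q := node(0, 4, 0).
MGU = { X2 := 0, X := node(node(0, 4, 0), 0, 4), Z := node(4, node(node(node(0, 4, 0), 0, 4), 0, b), leaf(b)), Y2 := node(node(0, 4, 0), node(4, node(node(node(0, 4, 0), 0, 4), 0, b), leaf(b)), 4), M := node(0, 0, b), Q := node(0, 4, 0), W := 0 }, so X := node(node(0, 4, 0), 0, 4).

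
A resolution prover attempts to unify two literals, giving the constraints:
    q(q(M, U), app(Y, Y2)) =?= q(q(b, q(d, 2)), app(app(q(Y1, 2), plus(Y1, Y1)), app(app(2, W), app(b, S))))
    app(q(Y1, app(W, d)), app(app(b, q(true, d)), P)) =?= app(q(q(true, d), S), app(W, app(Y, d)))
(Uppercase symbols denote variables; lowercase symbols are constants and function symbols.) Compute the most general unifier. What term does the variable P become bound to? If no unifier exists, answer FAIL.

app(app(q(q(true, d), 2), plus(q(true, d), q(true, d))), d)

Decompose q/2: q(M, U) =?= q(b, q(d, 2)),  app(Y, Y2) =?= app(app(q(Y1, 2), plus(Y1, Y1)), app(app(2, W), app(b, S))).
Decompose q/2: M =?= b,  U =?= q(d, 2).
Bind M := b; no other remaining equation mentions M.
Bind U := q(d, 2); no other remaining equation mentions U.
Decompose app/2: Y =?= app(q(Y1, 2), plus(Y1, Y1)),  Y2 =?= app(app(2, W), app(b, S)).
Bind Y := app(q(Y1, 2), plus(Y1, Y1)); substituting into the one remaining equation that mentions Y gives: app(q(Y1, app(W, d)), app(app(b, q(true, d)), P)) =?= app(q(q(true, d), S), app(W, app(app(q(Y1, 2), plus(Y1, Y1)), d))).
Bind Y2 := app(app(2, W), app(b, S)); no other remaining equation mentions Y2.
Decompose app/2: q(Y1, app(W, d)) =?= q(q(true, d), S),  app(app(b, q(true, d)), P) =?= app(W, app(app(q(Y1, 2), plus(Y1, Y1)), d)).
Decompose q/2: Y1 =?= q(true, d),  app(W, d) =?= S.
Bind Y1 := q(true, d); substituting into the one remaining equation that mentions Y1 gives: app(app(b, q(true, d)), P) =?= app(W, app(app(q(q(true, d), 2), plus(q(true, d), q(true, d))), d)). Substituting into the earlier binding gives Y := app(q(q(true, d), 2), plus(q(true, d), q(true, d))).
Bind S := app(W, d); no other remaining equation mentions S. Substituting into the earlier binding gives Y2 := app(app(2, W), app(b, app(W, d))).
Decompose app/2: app(b, q(true, d)) =?= W,  P =?= app(app(q(q(true, d), 2), plus(q(true, d), q(true, d))), d).
Bind W := app(b, q(true, d)); no other remaining equation mentions W. Substituting into the earlier bindings gives Y2 := app(app(2, app(b, q(true, d))), app(b, app(app(b, q(true, d)), d))), S := app(app(b, q(true, d)), d).
Bind P := app(app(q(q(true, d), 2), plus(q(true, d), q(true, d))), d).
MGU = { M -> b, U -> q(d, 2), Y -> app(q(q(true, d), 2), plus(q(true, d), q(true, d))), Y2 -> app(app(2, app(b, q(true, d))), app(b, app(app(b, q(true, d)), d))), Y1 -> q(true, d), S -> app(app(b, q(true, d)), d), W -> app(b, q(true, d)), P -> app(app(q(q(true, d), 2), plus(q(true, d), q(true, d))), d) }, so P -> app(app(q(q(true, d), 2), plus(q(true, d), q(true, d))), d).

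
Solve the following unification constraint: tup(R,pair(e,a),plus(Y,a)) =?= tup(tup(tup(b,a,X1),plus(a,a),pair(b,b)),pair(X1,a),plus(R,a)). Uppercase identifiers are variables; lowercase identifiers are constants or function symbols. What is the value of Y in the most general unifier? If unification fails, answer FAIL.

tup(tup(b,a,e),plus(a,a),pair(b,b))

Decompose tup/3: R =?= tup(tup(b,a,X1),plus(a,a),pair(b,b)),  pair(e,a) =?= pair(X1,a),  plus(Y,a) =?= plus(R,a).
Bind R := tup(tup(b,a,X1),plus(a,a),pair(b,b)); substituting into the one remaining equation that mentions R gives: plus(Y,a) =?= plus(tup(tup(b,a,X1),plus(a,a),pair(b,b)),a).
Decompose pair/2: e =?= X1,  a =?= a.
Bind X1 := e; substituting into the one remaining equation that mentions X1 gives: plus(Y,a) =?= plus(tup(tup(b,a,e),plus(a,a),pair(b,b)),a). Substituting into the earlier binding gives R := tup(tup(b,a,e),plus(a,a),pair(b,b)).
Delete trivial equation a =?= a.
Decompose plus/2: Y =?= tup(tup(b,a,e),plus(a,a),pair(b,b)),  a =?= a.
Bind Y := tup(tup(b,a,e),plus(a,a),pair(b,b)); no other remaining equation mentions Y.
Delete trivial equation a =?= a.
MGU = { R := tup(tup(b,a,e),plus(a,a),pair(b,b)), X1 := e, Y := tup(tup(b,a,e),plus(a,a),pair(b,b)) }, so Y := tup(tup(b,a,e),plus(a,a),pair(b,b)).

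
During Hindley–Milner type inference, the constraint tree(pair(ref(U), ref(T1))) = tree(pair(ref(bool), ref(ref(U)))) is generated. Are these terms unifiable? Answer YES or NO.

Decompose tree/1: pair(ref(U), ref(T1)) = pair(ref(bool), ref(ref(U))).
Decompose pair/2: ref(U) = ref(bool),  ref(T1) = ref(ref(U)).
Decompose ref/1: U = bool.
Bind U := bool; substituting into the remaining equation gives: ref(T1) = ref(ref(bool)).
Decompose ref/1: T1 = ref(bool).
Bind T1 := ref(bool).
No equations remain and no clash or occurs-check failure arose, so a unifier exists.

YES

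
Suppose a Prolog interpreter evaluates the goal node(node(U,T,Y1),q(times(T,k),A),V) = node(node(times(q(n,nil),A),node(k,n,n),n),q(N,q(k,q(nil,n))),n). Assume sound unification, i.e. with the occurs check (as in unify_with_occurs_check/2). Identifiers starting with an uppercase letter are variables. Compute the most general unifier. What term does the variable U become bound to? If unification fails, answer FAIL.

Decompose node/3: node(U,T,Y1) = node(times(q(n,nil),A),node(k,n,n),n),  q(times(T,k),A) = q(N,q(k,q(nil,n))),  V = n.
Decompose node/3: U = times(q(n,nil),A),  T = node(k,n,n),  Y1 = n.
Bind U := times(q(n,nil),A); no other remaining equation mentions U.
Bind T := node(k,n,n); substituting into the one remaining equation that mentions T gives: q(times(node(k,n,n),k),A) = q(N,q(k,q(nil,n))).
Bind Y1 := n; no other remaining equation mentions Y1.
Decompose q/2: times(node(k,n,n),k) = N,  A = q(k,q(nil,n)).
Bind N := times(node(k,n,n),k); no other remaining equation mentions N.
Bind A := q(k,q(nil,n)); no other remaining equation mentions A. Substituting into the earlier binding gives U := times(q(n,nil),q(k,q(nil,n))).
Bind V := n.
MGU = { U ↦ times(q(n,nil),q(k,q(nil,n))), T ↦ node(k,n,n), Y1 ↦ n, N ↦ times(node(k,n,n),k), A ↦ q(k,q(nil,n)), V ↦ n }, so U ↦ times(q(n,nil),q(k,q(nil,n))).

times(q(n,nil),q(k,q(nil,n)))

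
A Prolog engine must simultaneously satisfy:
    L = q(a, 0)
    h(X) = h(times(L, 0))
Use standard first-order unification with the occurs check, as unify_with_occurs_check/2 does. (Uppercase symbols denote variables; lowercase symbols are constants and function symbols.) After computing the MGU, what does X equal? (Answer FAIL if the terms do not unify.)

Bind L := q(a, 0); substituting into the remaining equation gives: h(X) = h(times(q(a, 0), 0)).
Decompose h/1: X = times(q(a, 0), 0).
Bind X := times(q(a, 0), 0).
MGU = { L ↦ q(a, 0), X ↦ times(q(a, 0), 0) }, so X ↦ times(q(a, 0), 0).

times(q(a, 0), 0)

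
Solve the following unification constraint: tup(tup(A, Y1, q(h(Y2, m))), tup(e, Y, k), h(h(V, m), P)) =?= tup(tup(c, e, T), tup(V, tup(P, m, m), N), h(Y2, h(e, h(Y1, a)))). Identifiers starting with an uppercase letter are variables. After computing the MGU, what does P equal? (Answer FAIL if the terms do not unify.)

Decompose tup/3: tup(A, Y1, q(h(Y2, m))) =?= tup(c, e, T),  tup(e, Y, k) =?= tup(V, tup(P, m, m), N),  h(h(V, m), P) =?= h(Y2, h(e, h(Y1, a))).
Decompose tup/3: A =?= c,  Y1 =?= e,  q(h(Y2, m)) =?= T.
Bind A := c; no other remaining equation mentions A.
Bind Y1 := e; substituting into the one remaining equation that mentions Y1 gives: h(h(V, m), P) =?= h(Y2, h(e, h(e, a))).
Bind T := q(h(Y2, m)); no other remaining equation mentions T.
Decompose tup/3: e =?= V,  Y =?= tup(P, m, m),  k =?= N.
Bind V := e; substituting into the one remaining equation that mentions V gives: h(h(e, m), P) =?= h(Y2, h(e, h(e, a))).
Bind Y := tup(P, m, m); no other remaining equation mentions Y.
Bind N := k; no other remaining equation mentions N.
Decompose h/2: h(e, m) =?= Y2,  P =?= h(e, h(e, a)).
Bind Y2 := h(e, m); no other remaining equation mentions Y2. Substituting into the earlier binding gives T := q(h(h(e, m), m)).
Bind P := h(e, h(e, a)). Substituting into the earlier binding gives Y := tup(h(e, h(e, a)), m, m).
MGU = { A ↦ c, Y1 ↦ e, T ↦ q(h(h(e, m), m)), V ↦ e, Y ↦ tup(h(e, h(e, a)), m, m), N ↦ k, Y2 ↦ h(e, m), P ↦ h(e, h(e, a)) }, so P ↦ h(e, h(e, a)).

h(e, h(e, a))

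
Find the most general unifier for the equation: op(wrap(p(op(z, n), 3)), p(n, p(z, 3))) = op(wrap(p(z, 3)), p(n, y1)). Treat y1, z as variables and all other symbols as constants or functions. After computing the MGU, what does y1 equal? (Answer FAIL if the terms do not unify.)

Decompose op/2: wrap(p(op(z, n), 3)) = wrap(p(z, 3)),  p(n, p(z, 3)) = p(n, y1).
Decompose wrap/1: p(op(z, n), 3) = p(z, 3).
Decompose p/2: op(z, n) = z,  3 = 3.
Occurs check fails: z occurs in op(z, n); the equation z = op(z, n) has no finite solution.

FAIL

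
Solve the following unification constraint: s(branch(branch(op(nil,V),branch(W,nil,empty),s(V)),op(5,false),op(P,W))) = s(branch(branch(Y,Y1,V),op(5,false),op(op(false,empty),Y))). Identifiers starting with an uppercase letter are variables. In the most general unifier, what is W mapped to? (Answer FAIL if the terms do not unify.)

Decompose s/1: branch(branch(op(nil,V),branch(W,nil,empty),s(V)),op(5,false),op(P,W)) = branch(branch(Y,Y1,V),op(5,false),op(op(false,empty),Y)).
Decompose branch/3: branch(op(nil,V),branch(W,nil,empty),s(V)) = branch(Y,Y1,V),  op(5,false) = op(5,false),  op(P,W) = op(op(false,empty),Y).
Decompose branch/3: op(nil,V) = Y,  branch(W,nil,empty) = Y1,  s(V) = V.
Bind Y := op(nil,V); substituting into the one remaining equation that mentions Y gives: op(P,W) = op(op(false,empty),op(nil,V)).
Bind Y1 := branch(W,nil,empty); no other remaining equation mentions Y1.
Occurs check fails: V occurs in s(V); the equation V = s(V) has no finite solution.

FAIL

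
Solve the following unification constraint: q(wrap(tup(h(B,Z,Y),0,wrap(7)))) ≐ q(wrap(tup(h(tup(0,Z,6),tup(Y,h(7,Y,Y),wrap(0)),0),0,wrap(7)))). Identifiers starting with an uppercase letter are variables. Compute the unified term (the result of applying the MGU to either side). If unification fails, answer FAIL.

Decompose q/1: wrap(tup(h(B,Z,Y),0,wrap(7))) ≐ wrap(tup(h(tup(0,Z,6),tup(Y,h(7,Y,Y),wrap(0)),0),0,wrap(7))).
Decompose wrap/1: tup(h(B,Z,Y),0,wrap(7)) ≐ tup(h(tup(0,Z,6),tup(Y,h(7,Y,Y),wrap(0)),0),0,wrap(7)).
Decompose tup/3: h(B,Z,Y) ≐ h(tup(0,Z,6),tup(Y,h(7,Y,Y),wrap(0)),0),  0 ≐ 0,  wrap(7) ≐ wrap(7).
Decompose h/3: B ≐ tup(0,Z,6),  Z ≐ tup(Y,h(7,Y,Y),wrap(0)),  Y ≐ 0.
Bind B := tup(0,Z,6); no other remaining equation mentions B.
Bind Z := tup(Y,h(7,Y,Y),wrap(0)); no other remaining equation mentions Z. Substituting into the earlier binding gives B := tup(0,tup(Y,h(7,Y,Y),wrap(0)),6).
Bind Y := 0; no other remaining equation mentions Y. Substituting into the earlier bindings gives B := tup(0,tup(0,h(7,0,0),wrap(0)),6), Z := tup(0,h(7,0,0),wrap(0)).
Delete trivial equation 0 ≐ 0.
Delete trivial equation wrap(7) ≐ wrap(7).
Applying the MGU to either side gives q(wrap(tup(h(tup(0,tup(0,h(7,0,0),wrap(0)),6),tup(0,h(7,0,0),wrap(0)),0),0,wrap(7)))).

q(wrap(tup(h(tup(0,tup(0,h(7,0,0),wrap(0)),6),tup(0,h(7,0,0),wrap(0)),0),0,wrap(7))))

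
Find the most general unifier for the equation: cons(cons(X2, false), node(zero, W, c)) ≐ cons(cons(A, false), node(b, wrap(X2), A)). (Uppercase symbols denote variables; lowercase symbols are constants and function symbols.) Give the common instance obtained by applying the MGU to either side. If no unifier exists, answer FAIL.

FAIL

Decompose cons/2: cons(X2, false) ≐ cons(A, false),  node(zero, W, c) ≐ node(b, wrap(X2), A).
Decompose cons/2: X2 ≐ A,  false ≐ false.
Bind X2 := A; substituting into the one remaining equation that mentions X2 gives: node(zero, W, c) ≐ node(b, wrap(A), A).
Delete trivial equation false ≐ false.
Decompose node/3: zero ≐ b,  W ≐ wrap(A),  c ≐ A.
Clash: constants zero and b differ; no unifier exists.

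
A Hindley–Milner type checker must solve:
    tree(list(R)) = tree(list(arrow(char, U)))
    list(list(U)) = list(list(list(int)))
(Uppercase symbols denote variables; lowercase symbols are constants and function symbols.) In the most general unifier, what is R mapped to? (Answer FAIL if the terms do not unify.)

arrow(char, list(int))

Decompose tree/1: list(R) = list(arrow(char, U)).
Decompose list/1: R = arrow(char, U).
Bind R := arrow(char, U); no other remaining equation mentions R.
Decompose list/1: list(U) = list(list(int)).
Decompose list/1: U = list(int).
Bind U := list(int). Substituting into the earlier binding gives R := arrow(char, list(int)).
MGU = { R := arrow(char, list(int)), U := list(int) }, so R := arrow(char, list(int)).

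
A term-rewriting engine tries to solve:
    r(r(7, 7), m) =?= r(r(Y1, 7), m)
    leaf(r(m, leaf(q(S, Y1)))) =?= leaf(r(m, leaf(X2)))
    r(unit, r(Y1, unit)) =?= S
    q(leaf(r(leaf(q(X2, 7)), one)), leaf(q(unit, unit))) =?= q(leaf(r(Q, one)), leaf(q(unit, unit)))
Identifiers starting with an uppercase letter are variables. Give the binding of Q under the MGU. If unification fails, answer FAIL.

leaf(q(q(r(unit, r(7, unit)), 7), 7))

Decompose r/2: r(7, 7) =?= r(Y1, 7),  m =?= m.
Decompose r/2: 7 =?= Y1,  7 =?= 7.
Bind Y1 := 7; substituting into the 2 remaining equations that mention Y1 gives: leaf(r(m, leaf(q(S, 7)))) =?= leaf(r(m, leaf(X2))),  r(unit, r(7, unit)) =?= S.
Delete trivial equation 7 =?= 7.
Delete trivial equation m =?= m.
Decompose leaf/1: r(m, leaf(q(S, 7))) =?= r(m, leaf(X2)).
Decompose r/2: m =?= m,  leaf(q(S, 7)) =?= leaf(X2).
Delete trivial equation m =?= m.
Decompose leaf/1: q(S, 7) =?= X2.
Bind X2 := q(S, 7); substituting into the one remaining equation that mentions X2 gives: q(leaf(r(leaf(q(q(S, 7), 7)), one)), leaf(q(unit, unit))) =?= q(leaf(r(Q, one)), leaf(q(unit, unit))).
Bind S := r(unit, r(7, unit)); substituting into the remaining equation gives: q(leaf(r(leaf(q(q(r(unit, r(7, unit)), 7), 7)), one)), leaf(q(unit, unit))) =?= q(leaf(r(Q, one)), leaf(q(unit, unit))). Substituting into the earlier binding gives X2 := q(r(unit, r(7, unit)), 7).
Decompose q/2: leaf(r(leaf(q(q(r(unit, r(7, unit)), 7), 7)), one)) =?= leaf(r(Q, one)),  leaf(q(unit, unit)) =?= leaf(q(unit, unit)).
Decompose leaf/1: r(leaf(q(q(r(unit, r(7, unit)), 7), 7)), one) =?= r(Q, one).
Decompose r/2: leaf(q(q(r(unit, r(7, unit)), 7), 7)) =?= Q,  one =?= one.
Bind Q := leaf(q(q(r(unit, r(7, unit)), 7), 7)); no other remaining equation mentions Q.
Delete trivial equation one =?= one.
Delete trivial equation leaf(q(unit, unit)) =?= leaf(q(unit, unit)).
MGU = { Y1 := 7, X2 := q(r(unit, r(7, unit)), 7), S := r(unit, r(7, unit)), Q := leaf(q(q(r(unit, r(7, unit)), 7), 7)) }, so Q := leaf(q(q(r(unit, r(7, unit)), 7), 7)).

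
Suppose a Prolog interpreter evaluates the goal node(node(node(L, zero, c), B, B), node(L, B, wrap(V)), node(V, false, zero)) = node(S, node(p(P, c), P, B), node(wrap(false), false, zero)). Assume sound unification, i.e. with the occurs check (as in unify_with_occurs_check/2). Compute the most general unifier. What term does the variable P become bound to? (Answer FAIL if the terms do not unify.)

wrap(wrap(false))

Decompose node/3: node(node(L, zero, c), B, B) = S,  node(L, B, wrap(V)) = node(p(P, c), P, B),  node(V, false, zero) = node(wrap(false), false, zero).
Bind S := node(node(L, zero, c), B, B); no other remaining equation mentions S.
Decompose node/3: L = p(P, c),  B = P,  wrap(V) = B.
Bind L := p(P, c); no other remaining equation mentions L. Substituting into the earlier binding gives S := node(node(p(P, c), zero, c), B, B).
Bind B := P; substituting into the one remaining equation that mentions B gives: wrap(V) = P. Substituting into the earlier binding gives S := node(node(p(P, c), zero, c), P, P).
Bind P := wrap(V); no other remaining equation mentions P. Substituting into the earlier bindings gives S := node(node(p(wrap(V), c), zero, c), wrap(V), wrap(V)), L := p(wrap(V), c), B := wrap(V).
Decompose node/3: V = wrap(false),  false = false,  zero = zero.
Bind V := wrap(false); no other remaining equation mentions V. Substituting into the earlier bindings gives S := node(node(p(wrap(wrap(false)), c), zero, c), wrap(wrap(false)), wrap(wrap(false))), L := p(wrap(wrap(false)), c), B := wrap(wrap(false)), P := wrap(wrap(false)).
Delete trivial equation false = false.
Delete trivial equation zero = zero.
MGU = { S = node(node(p(wrap(wrap(false)), c), zero, c), wrap(wrap(false)), wrap(wrap(false))), L = p(wrap(wrap(false)), c), B = wrap(wrap(false)), P = wrap(wrap(false)), V = wrap(false) }, so P = wrap(wrap(false)).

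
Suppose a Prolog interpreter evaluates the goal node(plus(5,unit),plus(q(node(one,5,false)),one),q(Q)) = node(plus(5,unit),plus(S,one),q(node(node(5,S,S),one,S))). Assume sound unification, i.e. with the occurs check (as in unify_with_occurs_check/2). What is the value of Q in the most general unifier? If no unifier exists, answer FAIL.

node(node(5,q(node(one,5,false)),q(node(one,5,false))),one,q(node(one,5,false)))

Decompose node/3: plus(5,unit) = plus(5,unit),  plus(q(node(one,5,false)),one) = plus(S,one),  q(Q) = q(node(node(5,S,S),one,S)).
Delete trivial equation plus(5,unit) = plus(5,unit).
Decompose plus/2: q(node(one,5,false)) = S,  one = one.
Bind S := q(node(one,5,false)); substituting into the one remaining equation that mentions S gives: q(Q) = q(node(node(5,q(node(one,5,false)),q(node(one,5,false))),one,q(node(one,5,false)))).
Delete trivial equation one = one.
Decompose q/1: Q = node(node(5,q(node(one,5,false)),q(node(one,5,false))),one,q(node(one,5,false))).
Bind Q := node(node(5,q(node(one,5,false)),q(node(one,5,false))),one,q(node(one,5,false))).
MGU = { S = q(node(one,5,false)), Q = node(node(5,q(node(one,5,false)),q(node(one,5,false))),one,q(node(one,5,false))) }, so Q = node(node(5,q(node(one,5,false)),q(node(one,5,false))),one,q(node(one,5,false))).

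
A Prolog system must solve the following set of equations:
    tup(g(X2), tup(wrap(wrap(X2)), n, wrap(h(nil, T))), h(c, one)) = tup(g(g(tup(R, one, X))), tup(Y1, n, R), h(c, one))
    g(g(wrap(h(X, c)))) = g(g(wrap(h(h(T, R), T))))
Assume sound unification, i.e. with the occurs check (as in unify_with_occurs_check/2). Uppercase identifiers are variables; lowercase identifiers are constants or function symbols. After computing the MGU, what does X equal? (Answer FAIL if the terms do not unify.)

Decompose tup/3: g(X2) = g(g(tup(R, one, X))),  tup(wrap(wrap(X2)), n, wrap(h(nil, T))) = tup(Y1, n, R),  h(c, one) = h(c, one).
Decompose g/1: X2 = g(tup(R, one, X)).
Bind X2 := g(tup(R, one, X)); substituting into the one remaining equation that mentions X2 gives: tup(wrap(wrap(g(tup(R, one, X)))), n, wrap(h(nil, T))) = tup(Y1, n, R).
Decompose tup/3: wrap(wrap(g(tup(R, one, X)))) = Y1,  n = n,  wrap(h(nil, T)) = R.
Bind Y1 := wrap(wrap(g(tup(R, one, X)))); no other remaining equation mentions Y1.
Delete trivial equation n = n.
Bind R := wrap(h(nil, T)); substituting into the one remaining equation that mentions R gives: g(g(wrap(h(X, c)))) = g(g(wrap(h(h(T, wrap(h(nil, T))), T)))). Substituting into the earlier bindings gives X2 := g(tup(wrap(h(nil, T)), one, X)), Y1 := wrap(wrap(g(tup(wrap(h(nil, T)), one, X)))).
Delete trivial equation h(c, one) = h(c, one).
Decompose g/1: g(wrap(h(X, c))) = g(wrap(h(h(T, wrap(h(nil, T))), T))).
Decompose g/1: wrap(h(X, c)) = wrap(h(h(T, wrap(h(nil, T))), T)).
Decompose wrap/1: h(X, c) = h(h(T, wrap(h(nil, T))), T).
Decompose h/2: X = h(T, wrap(h(nil, T))),  c = T.
Bind X := h(T, wrap(h(nil, T))); no other remaining equation mentions X. Substituting into the earlier bindings gives X2 := g(tup(wrap(h(nil, T)), one, h(T, wrap(h(nil, T))))), Y1 := wrap(wrap(g(tup(wrap(h(nil, T)), one, h(T, wrap(h(nil, T))))))).
Bind T := c. Substituting into the earlier bindings gives X2 := g(tup(wrap(h(nil, c)), one, h(c, wrap(h(nil, c))))), Y1 := wrap(wrap(g(tup(wrap(h(nil, c)), one, h(c, wrap(h(nil, c))))))), R := wrap(h(nil, c)), X := h(c, wrap(h(nil, c))).
MGU = { X2 -> g(tup(wrap(h(nil, c)), one, h(c, wrap(h(nil, c))))), Y1 -> wrap(wrap(g(tup(wrap(h(nil, c)), one, h(c, wrap(h(nil, c))))))), R -> wrap(h(nil, c)), X -> h(c, wrap(h(nil, c))), T -> c }, so X -> h(c, wrap(h(nil, c))).

h(c, wrap(h(nil, c)))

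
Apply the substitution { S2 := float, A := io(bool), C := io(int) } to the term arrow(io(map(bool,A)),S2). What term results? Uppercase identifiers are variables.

arrow(io(map(bool,io(bool))),float)

Replace each occurrence of S2 with float.
Replace each occurrence of A with io(bool).
Result: arrow(io(map(bool,io(bool))),float).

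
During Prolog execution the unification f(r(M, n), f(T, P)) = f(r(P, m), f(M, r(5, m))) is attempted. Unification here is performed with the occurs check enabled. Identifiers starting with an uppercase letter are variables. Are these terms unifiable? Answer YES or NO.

NO

Decompose f/2: r(M, n) = r(P, m),  f(T, P) = f(M, r(5, m)).
Decompose r/2: M = P,  n = m.
Bind M := P; substituting into the one remaining equation that mentions M gives: f(T, P) = f(P, r(5, m)).
Clash: constants n and m differ; no unifier exists.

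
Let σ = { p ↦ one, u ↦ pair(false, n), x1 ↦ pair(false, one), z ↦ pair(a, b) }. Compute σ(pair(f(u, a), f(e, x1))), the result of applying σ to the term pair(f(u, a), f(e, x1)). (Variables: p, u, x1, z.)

pair(f(pair(false, n), a), f(e, pair(false, one)))

Replace each occurrence of u with pair(false, n).
Replace each occurrence of x1 with pair(false, one).
Result: pair(f(pair(false, n), a), f(e, pair(false, one))).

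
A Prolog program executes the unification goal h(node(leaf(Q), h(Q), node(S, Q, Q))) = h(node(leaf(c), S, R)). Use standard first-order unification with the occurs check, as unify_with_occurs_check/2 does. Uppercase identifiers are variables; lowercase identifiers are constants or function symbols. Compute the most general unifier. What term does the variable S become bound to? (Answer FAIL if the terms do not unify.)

h(c)

Decompose h/1: node(leaf(Q), h(Q), node(S, Q, Q)) = node(leaf(c), S, R).
Decompose node/3: leaf(Q) = leaf(c),  h(Q) = S,  node(S, Q, Q) = R.
Decompose leaf/1: Q = c.
Bind Q := c; substituting into the remaining equations gives: h(c) = S,  node(S, c, c) = R.
Bind S := h(c); substituting into the remaining equation gives: node(h(c), c, c) = R.
Bind R := node(h(c), c, c).
MGU = { Q = c, S = h(c), R = node(h(c), c, c) }, so S = h(c).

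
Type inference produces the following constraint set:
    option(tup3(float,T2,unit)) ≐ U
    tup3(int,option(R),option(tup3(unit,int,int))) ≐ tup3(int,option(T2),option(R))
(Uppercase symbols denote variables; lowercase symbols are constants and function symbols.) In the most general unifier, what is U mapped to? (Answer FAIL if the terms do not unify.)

Bind U := option(tup3(float,T2,unit)); no other remaining equation mentions U.
Decompose tup3/3: int ≐ int,  option(R) ≐ option(T2),  option(tup3(unit,int,int)) ≐ option(R).
Delete trivial equation int ≐ int.
Decompose option/1: R ≐ T2.
Bind R := T2; substituting into the remaining equation gives: option(tup3(unit,int,int)) ≐ option(T2).
Decompose option/1: tup3(unit,int,int) ≐ T2.
Bind T2 := tup3(unit,int,int). Substituting into the earlier bindings gives U := option(tup3(float,tup3(unit,int,int),unit)), R := tup3(unit,int,int).
MGU = { U ↦ option(tup3(float,tup3(unit,int,int),unit)), R ↦ tup3(unit,int,int), T2 ↦ tup3(unit,int,int) }, so U ↦ option(tup3(float,tup3(unit,int,int),unit)).

option(tup3(float,tup3(unit,int,int),unit))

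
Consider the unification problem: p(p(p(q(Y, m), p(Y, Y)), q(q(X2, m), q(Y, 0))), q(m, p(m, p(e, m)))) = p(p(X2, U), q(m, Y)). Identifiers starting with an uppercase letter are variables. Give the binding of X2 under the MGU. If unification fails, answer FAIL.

p(q(p(m, p(e, m)), m), p(p(m, p(e, m)), p(m, p(e, m))))

Decompose p/2: p(p(q(Y, m), p(Y, Y)), q(q(X2, m), q(Y, 0))) = p(X2, U),  q(m, p(m, p(e, m))) = q(m, Y).
Decompose p/2: p(q(Y, m), p(Y, Y)) = X2,  q(q(X2, m), q(Y, 0)) = U.
Bind X2 := p(q(Y, m), p(Y, Y)); substituting into the one remaining equation that mentions X2 gives: q(q(p(q(Y, m), p(Y, Y)), m), q(Y, 0)) = U.
Bind U := q(q(p(q(Y, m), p(Y, Y)), m), q(Y, 0)); no other remaining equation mentions U.
Decompose q/2: m = m,  p(m, p(e, m)) = Y.
Delete trivial equation m = m.
Bind Y := p(m, p(e, m)). Substituting into the earlier bindings gives X2 := p(q(p(m, p(e, m)), m), p(p(m, p(e, m)), p(m, p(e, m)))), U := q(q(p(q(p(m, p(e, m)), m), p(p(m, p(e, m)), p(m, p(e, m)))), m), q(p(m, p(e, m)), 0)).
MGU = { X2 -> p(q(p(m, p(e, m)), m), p(p(m, p(e, m)), p(m, p(e, m)))), U -> q(q(p(q(p(m, p(e, m)), m), p(p(m, p(e, m)), p(m, p(e, m)))), m), q(p(m, p(e, m)), 0)), Y -> p(m, p(e, m)) }, so X2 -> p(q(p(m, p(e, m)), m), p(p(m, p(e, m)), p(m, p(e, m)))).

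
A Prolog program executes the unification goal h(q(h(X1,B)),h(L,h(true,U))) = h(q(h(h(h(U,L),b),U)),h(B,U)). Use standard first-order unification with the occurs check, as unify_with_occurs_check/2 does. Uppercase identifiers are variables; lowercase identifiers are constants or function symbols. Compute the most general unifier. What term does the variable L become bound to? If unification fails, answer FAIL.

Decompose h/2: q(h(X1,B)) = q(h(h(h(U,L),b),U)),  h(L,h(true,U)) = h(B,U).
Decompose q/1: h(X1,B) = h(h(h(U,L),b),U).
Decompose h/2: X1 = h(h(U,L),b),  B = U.
Bind X1 := h(h(U,L),b); no other remaining equation mentions X1.
Bind B := U; substituting into the remaining equation gives: h(L,h(true,U)) = h(U,U).
Decompose h/2: L = U,  h(true,U) = U.
Bind L := U; no other remaining equation mentions L. Substituting into the earlier binding gives X1 := h(h(U,U),b).
Occurs check fails: U occurs in h(true,U); the equation U = h(true,U) has no finite solution.

FAIL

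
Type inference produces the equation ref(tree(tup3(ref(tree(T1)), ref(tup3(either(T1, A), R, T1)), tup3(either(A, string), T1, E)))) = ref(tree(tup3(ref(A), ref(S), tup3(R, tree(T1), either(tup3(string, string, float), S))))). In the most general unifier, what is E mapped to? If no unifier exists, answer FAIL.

Decompose ref/1: tree(tup3(ref(tree(T1)), ref(tup3(either(T1, A), R, T1)), tup3(either(A, string), T1, E))) = tree(tup3(ref(A), ref(S), tup3(R, tree(T1), either(tup3(string, string, float), S)))).
Decompose tree/1: tup3(ref(tree(T1)), ref(tup3(either(T1, A), R, T1)), tup3(either(A, string), T1, E)) = tup3(ref(A), ref(S), tup3(R, tree(T1), either(tup3(string, string, float), S))).
Decompose tup3/3: ref(tree(T1)) = ref(A),  ref(tup3(either(T1, A), R, T1)) = ref(S),  tup3(either(A, string), T1, E) = tup3(R, tree(T1), either(tup3(string, string, float), S)).
Decompose ref/1: tree(T1) = A.
Bind A := tree(T1); substituting into the remaining equations gives: ref(tup3(either(T1, tree(T1)), R, T1)) = ref(S),  tup3(either(tree(T1), string), T1, E) = tup3(R, tree(T1), either(tup3(string, string, float), S)).
Decompose ref/1: tup3(either(T1, tree(T1)), R, T1) = S.
Bind S := tup3(either(T1, tree(T1)), R, T1); substituting into the remaining equation gives: tup3(either(tree(T1), string), T1, E) = tup3(R, tree(T1), either(tup3(string, string, float), tup3(either(T1, tree(T1)), R, T1))).
Decompose tup3/3: either(tree(T1), string) = R,  T1 = tree(T1),  E = either(tup3(string, string, float), tup3(either(T1, tree(T1)), R, T1)).
Bind R := either(tree(T1), string); substituting into the one remaining equation that mentions R gives: E = either(tup3(string, string, float), tup3(either(T1, tree(T1)), either(tree(T1), string), T1)). Substituting into the earlier binding gives S := tup3(either(T1, tree(T1)), either(tree(T1), string), T1).
Occurs check fails: T1 occurs in tree(T1); the equation T1 = tree(T1) has no finite solution.

FAIL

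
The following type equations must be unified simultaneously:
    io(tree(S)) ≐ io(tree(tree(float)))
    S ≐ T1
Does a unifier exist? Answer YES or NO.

Decompose io/1: tree(S) ≐ tree(tree(float)).
Decompose tree/1: S ≐ tree(float).
Bind S := tree(float); substituting into the remaining equation gives: tree(float) ≐ T1.
Bind T1 := tree(float).
No equations remain and no clash or occurs-check failure arose, so a unifier exists.

YES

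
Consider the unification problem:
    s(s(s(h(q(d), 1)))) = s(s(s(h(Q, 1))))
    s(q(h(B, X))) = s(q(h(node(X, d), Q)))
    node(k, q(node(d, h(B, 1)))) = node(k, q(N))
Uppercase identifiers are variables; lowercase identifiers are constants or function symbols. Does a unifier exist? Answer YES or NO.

YES

Decompose s/1: s(s(h(q(d), 1))) = s(s(h(Q, 1))).
Decompose s/1: s(h(q(d), 1)) = s(h(Q, 1)).
Decompose s/1: h(q(d), 1) = h(Q, 1).
Decompose h/2: q(d) = Q,  1 = 1.
Bind Q := q(d); substituting into the one remaining equation that mentions Q gives: s(q(h(B, X))) = s(q(h(node(X, d), q(d)))).
Delete trivial equation 1 = 1.
Decompose s/1: q(h(B, X)) = q(h(node(X, d), q(d))).
Decompose q/1: h(B, X) = h(node(X, d), q(d)).
Decompose h/2: B = node(X, d),  X = q(d).
Bind B := node(X, d); substituting into the one remaining equation that mentions B gives: node(k, q(node(d, h(node(X, d), 1)))) = node(k, q(N)).
Bind X := q(d); substituting into the remaining equation gives: node(k, q(node(d, h(node(q(d), d), 1)))) = node(k, q(N)). Substituting into the earlier binding gives B := node(q(d), d).
Decompose node/2: k = k,  q(node(d, h(node(q(d), d), 1))) = q(N).
Delete trivial equation k = k.
Decompose q/1: node(d, h(node(q(d), d), 1)) = N.
Bind N := node(d, h(node(q(d), d), 1)).
No equations remain and no clash or occurs-check failure arose, so a unifier exists.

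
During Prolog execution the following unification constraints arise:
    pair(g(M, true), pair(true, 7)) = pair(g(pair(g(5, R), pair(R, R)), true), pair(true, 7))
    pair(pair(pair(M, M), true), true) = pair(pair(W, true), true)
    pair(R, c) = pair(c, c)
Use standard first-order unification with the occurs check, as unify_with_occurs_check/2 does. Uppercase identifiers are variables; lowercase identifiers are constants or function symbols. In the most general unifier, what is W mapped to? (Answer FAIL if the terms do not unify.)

pair(pair(g(5, c), pair(c, c)), pair(g(5, c), pair(c, c)))

Decompose pair/2: g(M, true) = g(pair(g(5, R), pair(R, R)), true),  pair(true, 7) = pair(true, 7).
Decompose g/2: M = pair(g(5, R), pair(R, R)),  true = true.
Bind M := pair(g(5, R), pair(R, R)); substituting into the one remaining equation that mentions M gives: pair(pair(pair(pair(g(5, R), pair(R, R)), pair(g(5, R), pair(R, R))), true), true) = pair(pair(W, true), true).
Delete trivial equation true = true.
Delete trivial equation pair(true, 7) = pair(true, 7).
Decompose pair/2: pair(pair(pair(g(5, R), pair(R, R)), pair(g(5, R), pair(R, R))), true) = pair(W, true),  true = true.
Decompose pair/2: pair(pair(g(5, R), pair(R, R)), pair(g(5, R), pair(R, R))) = W,  true = true.
Bind W := pair(pair(g(5, R), pair(R, R)), pair(g(5, R), pair(R, R))); no other remaining equation mentions W.
Delete trivial equation true = true.
Delete trivial equation true = true.
Decompose pair/2: R = c,  c = c.
Bind R := c; no other remaining equation mentions R. Substituting into the earlier bindings gives M := pair(g(5, c), pair(c, c)), W := pair(pair(g(5, c), pair(c, c)), pair(g(5, c), pair(c, c))).
Delete trivial equation c = c.
MGU = { M = pair(g(5, c), pair(c, c)), W = pair(pair(g(5, c), pair(c, c)), pair(g(5, c), pair(c, c))), R = c }, so W = pair(pair(g(5, c), pair(c, c)), pair(g(5, c), pair(c, c))).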